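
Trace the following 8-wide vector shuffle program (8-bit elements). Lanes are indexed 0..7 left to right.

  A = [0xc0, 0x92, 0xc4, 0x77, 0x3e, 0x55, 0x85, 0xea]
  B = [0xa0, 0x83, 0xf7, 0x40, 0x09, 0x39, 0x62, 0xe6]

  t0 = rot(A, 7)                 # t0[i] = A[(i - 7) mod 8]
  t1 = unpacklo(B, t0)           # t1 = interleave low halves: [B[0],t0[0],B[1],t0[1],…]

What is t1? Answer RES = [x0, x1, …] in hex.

RES = [0xa0, 0x92, 0x83, 0xc4, 0xf7, 0x77, 0x40, 0x3e]

t0 = [0x92, 0xc4, 0x77, 0x3e, 0x55, 0x85, 0xea, 0xc0]
t1 = [0xa0, 0x92, 0x83, 0xc4, 0xf7, 0x77, 0x40, 0x3e]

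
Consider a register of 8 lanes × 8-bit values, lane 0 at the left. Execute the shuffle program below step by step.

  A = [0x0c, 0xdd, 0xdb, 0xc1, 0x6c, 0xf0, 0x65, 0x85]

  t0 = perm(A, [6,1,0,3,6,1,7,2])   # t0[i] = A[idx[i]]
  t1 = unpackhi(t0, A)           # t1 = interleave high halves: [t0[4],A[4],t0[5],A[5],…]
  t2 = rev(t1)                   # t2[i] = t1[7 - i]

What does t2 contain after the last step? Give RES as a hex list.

RES = [0x85, 0xdb, 0x65, 0x85, 0xf0, 0xdd, 0x6c, 0x65]

t0 = [0x65, 0xdd, 0x0c, 0xc1, 0x65, 0xdd, 0x85, 0xdb]
t1 = [0x65, 0x6c, 0xdd, 0xf0, 0x85, 0x65, 0xdb, 0x85]
t2 = [0x85, 0xdb, 0x65, 0x85, 0xf0, 0xdd, 0x6c, 0x65]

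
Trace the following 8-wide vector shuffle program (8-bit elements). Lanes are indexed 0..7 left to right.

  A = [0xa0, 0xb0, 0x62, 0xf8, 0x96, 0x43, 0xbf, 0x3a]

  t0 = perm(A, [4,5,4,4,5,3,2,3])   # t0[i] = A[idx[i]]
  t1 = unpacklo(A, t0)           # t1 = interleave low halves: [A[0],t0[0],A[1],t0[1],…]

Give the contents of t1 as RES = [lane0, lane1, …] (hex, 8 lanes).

RES = [ 0xa0  0x96  0xb0  0x43  0x62  0x96  0xf8  0x96 ]

→ t0 |96|43|96|96|43|f8|62|f8|
→ t1 |a0|96|b0|43|62|96|f8|96|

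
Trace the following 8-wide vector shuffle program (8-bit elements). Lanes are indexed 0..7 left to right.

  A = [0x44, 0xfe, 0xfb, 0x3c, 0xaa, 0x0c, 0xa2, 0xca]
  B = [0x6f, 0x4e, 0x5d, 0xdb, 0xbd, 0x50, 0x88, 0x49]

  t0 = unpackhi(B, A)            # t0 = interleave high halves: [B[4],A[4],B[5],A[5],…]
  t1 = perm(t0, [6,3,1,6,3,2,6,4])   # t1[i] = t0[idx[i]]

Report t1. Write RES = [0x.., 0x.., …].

RES = [ 0x49  0x0c  0xaa  0x49  0x0c  0x50  0x49  0x88 ]

→ t0 |bd|aa|50|0c|88|a2|49|ca|
→ t1 |49|0c|aa|49|0c|50|49|88|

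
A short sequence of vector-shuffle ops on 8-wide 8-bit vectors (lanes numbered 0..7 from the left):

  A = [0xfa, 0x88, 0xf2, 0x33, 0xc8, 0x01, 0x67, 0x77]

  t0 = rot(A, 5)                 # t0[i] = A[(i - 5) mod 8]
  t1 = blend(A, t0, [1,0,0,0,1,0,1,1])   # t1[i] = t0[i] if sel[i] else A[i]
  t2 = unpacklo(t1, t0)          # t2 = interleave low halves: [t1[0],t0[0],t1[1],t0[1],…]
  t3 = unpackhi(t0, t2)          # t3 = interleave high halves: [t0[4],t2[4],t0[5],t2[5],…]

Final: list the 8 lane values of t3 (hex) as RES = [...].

RES = [0x77, 0xf2, 0xfa, 0x01, 0x88, 0x33, 0xf2, 0x67]

t0 = [0x33, 0xc8, 0x01, 0x67, 0x77, 0xfa, 0x88, 0xf2]
t1 = [0x33, 0x88, 0xf2, 0x33, 0x77, 0x01, 0x88, 0xf2]
t2 = [0x33, 0x33, 0x88, 0xc8, 0xf2, 0x01, 0x33, 0x67]
t3 = [0x77, 0xf2, 0xfa, 0x01, 0x88, 0x33, 0xf2, 0x67]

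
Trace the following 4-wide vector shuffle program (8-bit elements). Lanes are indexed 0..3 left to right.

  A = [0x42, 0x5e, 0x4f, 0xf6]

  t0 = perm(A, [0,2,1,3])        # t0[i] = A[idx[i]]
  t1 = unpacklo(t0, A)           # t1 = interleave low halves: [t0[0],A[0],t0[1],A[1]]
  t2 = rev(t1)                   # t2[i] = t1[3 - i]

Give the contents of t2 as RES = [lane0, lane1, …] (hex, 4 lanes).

→ t0 |42|4f|5e|f6|
→ t1 |42|42|4f|5e|
→ t2 |5e|4f|42|42|

RES = [ 0x5e  0x4f  0x42  0x42 ]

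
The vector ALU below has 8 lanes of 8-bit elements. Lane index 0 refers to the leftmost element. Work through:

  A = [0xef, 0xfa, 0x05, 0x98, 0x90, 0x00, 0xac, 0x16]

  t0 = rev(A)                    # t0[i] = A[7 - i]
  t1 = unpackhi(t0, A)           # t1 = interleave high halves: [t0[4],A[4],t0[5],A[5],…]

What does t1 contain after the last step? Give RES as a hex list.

→ t0 |16|ac|00|90|98|05|fa|ef|
→ t1 |98|90|05|00|fa|ac|ef|16|

RES = [0x98, 0x90, 0x05, 0x00, 0xfa, 0xac, 0xef, 0x16]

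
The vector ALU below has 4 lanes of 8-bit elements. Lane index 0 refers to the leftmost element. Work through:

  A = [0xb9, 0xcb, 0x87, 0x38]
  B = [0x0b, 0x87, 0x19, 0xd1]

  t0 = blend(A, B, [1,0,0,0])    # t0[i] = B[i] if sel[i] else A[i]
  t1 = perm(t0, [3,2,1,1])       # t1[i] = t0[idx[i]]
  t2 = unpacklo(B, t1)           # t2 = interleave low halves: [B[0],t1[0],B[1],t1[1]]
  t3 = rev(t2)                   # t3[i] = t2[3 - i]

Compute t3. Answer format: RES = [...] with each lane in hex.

  t0: 0b cb 87 38
  t1: 38 87 cb cb
  t2: 0b 38 87 87
  t3: 87 87 38 0b

RES = [ 0x87  0x87  0x38  0x0b ]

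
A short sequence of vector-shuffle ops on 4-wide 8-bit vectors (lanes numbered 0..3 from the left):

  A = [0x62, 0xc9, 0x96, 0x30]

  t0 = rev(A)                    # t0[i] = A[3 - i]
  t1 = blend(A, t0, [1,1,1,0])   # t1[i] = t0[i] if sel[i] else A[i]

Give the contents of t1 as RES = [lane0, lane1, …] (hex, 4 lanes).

  t0: 30 96 c9 62
  t1: 30 96 c9 30

RES = [ 0x30  0x96  0xc9  0x30 ]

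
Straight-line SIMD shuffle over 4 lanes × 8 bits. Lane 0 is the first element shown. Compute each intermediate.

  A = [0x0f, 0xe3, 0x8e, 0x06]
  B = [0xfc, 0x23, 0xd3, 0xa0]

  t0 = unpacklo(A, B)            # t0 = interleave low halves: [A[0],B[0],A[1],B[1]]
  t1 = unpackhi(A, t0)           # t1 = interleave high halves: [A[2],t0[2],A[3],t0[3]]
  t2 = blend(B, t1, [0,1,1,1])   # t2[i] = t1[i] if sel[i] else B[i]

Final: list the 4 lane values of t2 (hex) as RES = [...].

t0 = [0x0f, 0xfc, 0xe3, 0x23]
t1 = [0x8e, 0xe3, 0x06, 0x23]
t2 = [0xfc, 0xe3, 0x06, 0x23]

RES = [ 0xfc  0xe3  0x06  0x23 ]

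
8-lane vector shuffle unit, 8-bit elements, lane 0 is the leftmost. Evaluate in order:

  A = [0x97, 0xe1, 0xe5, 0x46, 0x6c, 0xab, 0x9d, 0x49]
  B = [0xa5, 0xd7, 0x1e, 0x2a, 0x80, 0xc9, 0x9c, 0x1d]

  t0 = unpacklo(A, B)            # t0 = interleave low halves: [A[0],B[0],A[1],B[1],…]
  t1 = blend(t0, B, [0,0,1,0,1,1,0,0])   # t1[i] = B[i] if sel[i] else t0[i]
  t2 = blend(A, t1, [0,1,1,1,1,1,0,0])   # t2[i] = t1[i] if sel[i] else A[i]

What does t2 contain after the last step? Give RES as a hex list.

RES = [ 0x97  0xa5  0x1e  0xd7  0x80  0xc9  0x9d  0x49 ]

  t0: 97 a5 e1 d7 e5 1e 46 2a
  t1: 97 a5 1e d7 80 c9 46 2a
  t2: 97 a5 1e d7 80 c9 9d 49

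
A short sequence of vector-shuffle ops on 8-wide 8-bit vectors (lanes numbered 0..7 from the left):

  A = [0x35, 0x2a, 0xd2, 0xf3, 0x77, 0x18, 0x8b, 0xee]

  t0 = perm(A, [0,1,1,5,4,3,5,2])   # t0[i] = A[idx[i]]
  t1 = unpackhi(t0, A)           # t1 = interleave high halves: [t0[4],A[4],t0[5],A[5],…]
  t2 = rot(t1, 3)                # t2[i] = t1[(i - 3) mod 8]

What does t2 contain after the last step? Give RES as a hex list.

RES = [0x8b, 0xd2, 0xee, 0x77, 0x77, 0xf3, 0x18, 0x18]

t0 = [0x35, 0x2a, 0x2a, 0x18, 0x77, 0xf3, 0x18, 0xd2]
t1 = [0x77, 0x77, 0xf3, 0x18, 0x18, 0x8b, 0xd2, 0xee]
t2 = [0x8b, 0xd2, 0xee, 0x77, 0x77, 0xf3, 0x18, 0x18]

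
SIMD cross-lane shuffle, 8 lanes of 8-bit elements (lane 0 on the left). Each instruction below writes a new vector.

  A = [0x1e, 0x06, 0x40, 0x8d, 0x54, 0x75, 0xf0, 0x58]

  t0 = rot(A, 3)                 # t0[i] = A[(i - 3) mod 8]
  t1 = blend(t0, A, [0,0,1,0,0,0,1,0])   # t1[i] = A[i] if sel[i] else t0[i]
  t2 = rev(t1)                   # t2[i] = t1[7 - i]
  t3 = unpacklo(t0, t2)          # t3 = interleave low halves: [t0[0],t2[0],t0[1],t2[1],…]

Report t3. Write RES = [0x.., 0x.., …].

RES = [0x75, 0x54, 0xf0, 0xf0, 0x58, 0x40, 0x1e, 0x06]

  t0: 75 f0 58 1e 06 40 8d 54
  t1: 75 f0 40 1e 06 40 f0 54
  t2: 54 f0 40 06 1e 40 f0 75
  t3: 75 54 f0 f0 58 40 1e 06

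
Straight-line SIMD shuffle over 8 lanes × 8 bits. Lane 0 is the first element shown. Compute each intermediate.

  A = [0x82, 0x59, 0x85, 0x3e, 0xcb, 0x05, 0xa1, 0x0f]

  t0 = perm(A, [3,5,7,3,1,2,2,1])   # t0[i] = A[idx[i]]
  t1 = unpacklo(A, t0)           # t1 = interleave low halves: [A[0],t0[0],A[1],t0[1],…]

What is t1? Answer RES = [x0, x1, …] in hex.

RES = [0x82, 0x3e, 0x59, 0x05, 0x85, 0x0f, 0x3e, 0x3e]

  t0: 3e 05 0f 3e 59 85 85 59
  t1: 82 3e 59 05 85 0f 3e 3e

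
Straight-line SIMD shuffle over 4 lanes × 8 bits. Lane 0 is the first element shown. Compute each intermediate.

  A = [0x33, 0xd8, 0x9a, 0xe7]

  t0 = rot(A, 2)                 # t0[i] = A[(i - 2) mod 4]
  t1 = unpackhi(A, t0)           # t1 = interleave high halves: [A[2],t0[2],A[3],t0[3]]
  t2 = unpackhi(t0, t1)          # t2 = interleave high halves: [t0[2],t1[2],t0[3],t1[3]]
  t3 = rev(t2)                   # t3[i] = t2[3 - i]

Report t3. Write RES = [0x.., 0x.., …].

RES = [0xd8, 0xd8, 0xe7, 0x33]

  t0: 9a e7 33 d8
  t1: 9a 33 e7 d8
  t2: 33 e7 d8 d8
  t3: d8 d8 e7 33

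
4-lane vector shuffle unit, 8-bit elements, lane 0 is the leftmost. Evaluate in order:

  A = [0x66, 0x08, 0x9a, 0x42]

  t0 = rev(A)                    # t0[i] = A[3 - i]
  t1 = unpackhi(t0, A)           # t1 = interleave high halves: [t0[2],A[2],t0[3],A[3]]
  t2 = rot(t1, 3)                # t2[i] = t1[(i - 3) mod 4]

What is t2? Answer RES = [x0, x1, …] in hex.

RES = [0x9a, 0x66, 0x42, 0x08]

t0 = [0x42, 0x9a, 0x08, 0x66]
t1 = [0x08, 0x9a, 0x66, 0x42]
t2 = [0x9a, 0x66, 0x42, 0x08]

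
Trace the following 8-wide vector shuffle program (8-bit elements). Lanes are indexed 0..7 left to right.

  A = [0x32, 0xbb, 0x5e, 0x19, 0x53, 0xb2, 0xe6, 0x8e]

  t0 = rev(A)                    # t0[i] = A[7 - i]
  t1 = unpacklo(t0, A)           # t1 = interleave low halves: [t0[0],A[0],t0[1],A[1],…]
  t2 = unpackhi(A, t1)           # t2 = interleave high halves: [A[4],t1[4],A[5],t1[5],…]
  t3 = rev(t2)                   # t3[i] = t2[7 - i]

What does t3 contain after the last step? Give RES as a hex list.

→ t0 |8e|e6|b2|53|19|5e|bb|32|
→ t1 |8e|32|e6|bb|b2|5e|53|19|
→ t2 |53|b2|b2|5e|e6|53|8e|19|
→ t3 |19|8e|53|e6|5e|b2|b2|53|

RES = [ 0x19  0x8e  0x53  0xe6  0x5e  0xb2  0xb2  0x53 ]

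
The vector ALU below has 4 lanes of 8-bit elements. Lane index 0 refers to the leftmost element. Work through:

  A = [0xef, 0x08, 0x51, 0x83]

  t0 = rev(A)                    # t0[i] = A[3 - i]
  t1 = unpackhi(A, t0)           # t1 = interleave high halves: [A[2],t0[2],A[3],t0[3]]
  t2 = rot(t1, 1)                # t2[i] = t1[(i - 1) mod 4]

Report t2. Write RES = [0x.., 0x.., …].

t0 = [0x83, 0x51, 0x08, 0xef]
t1 = [0x51, 0x08, 0x83, 0xef]
t2 = [0xef, 0x51, 0x08, 0x83]

RES = [ 0xef  0x51  0x08  0x83 ]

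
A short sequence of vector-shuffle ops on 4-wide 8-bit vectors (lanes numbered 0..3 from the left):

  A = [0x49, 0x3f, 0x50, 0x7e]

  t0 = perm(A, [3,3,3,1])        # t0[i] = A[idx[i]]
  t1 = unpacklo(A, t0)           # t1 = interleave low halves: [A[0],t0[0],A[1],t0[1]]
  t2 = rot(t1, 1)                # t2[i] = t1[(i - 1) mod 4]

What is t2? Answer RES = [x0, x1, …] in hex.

RES = [ 0x7e  0x49  0x7e  0x3f ]

  t0: 7e 7e 7e 3f
  t1: 49 7e 3f 7e
  t2: 7e 49 7e 3f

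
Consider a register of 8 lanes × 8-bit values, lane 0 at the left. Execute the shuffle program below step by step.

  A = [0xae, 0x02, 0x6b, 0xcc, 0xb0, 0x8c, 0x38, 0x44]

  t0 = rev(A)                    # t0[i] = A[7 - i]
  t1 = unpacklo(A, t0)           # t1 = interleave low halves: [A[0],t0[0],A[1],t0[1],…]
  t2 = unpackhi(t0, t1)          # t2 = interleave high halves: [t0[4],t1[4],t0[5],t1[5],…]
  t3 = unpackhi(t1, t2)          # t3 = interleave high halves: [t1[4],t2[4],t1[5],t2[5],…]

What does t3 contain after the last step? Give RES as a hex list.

→ t0 |44|38|8c|b0|cc|6b|02|ae|
→ t1 |ae|44|02|38|6b|8c|cc|b0|
→ t2 |cc|6b|6b|8c|02|cc|ae|b0|
→ t3 |6b|02|8c|cc|cc|ae|b0|b0|

RES = [0x6b, 0x02, 0x8c, 0xcc, 0xcc, 0xae, 0xb0, 0xb0]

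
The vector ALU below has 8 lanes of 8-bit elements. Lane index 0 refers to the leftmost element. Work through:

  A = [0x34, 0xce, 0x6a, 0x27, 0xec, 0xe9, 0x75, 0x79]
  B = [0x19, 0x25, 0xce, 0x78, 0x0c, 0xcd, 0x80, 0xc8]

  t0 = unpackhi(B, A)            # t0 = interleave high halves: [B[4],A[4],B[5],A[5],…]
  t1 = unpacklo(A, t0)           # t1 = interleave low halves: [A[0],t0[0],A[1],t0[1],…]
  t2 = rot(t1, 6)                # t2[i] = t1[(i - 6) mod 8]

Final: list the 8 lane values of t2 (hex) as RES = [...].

  t0: 0c ec cd e9 80 75 c8 79
  t1: 34 0c ce ec 6a cd 27 e9
  t2: ce ec 6a cd 27 e9 34 0c

RES = [0xce, 0xec, 0x6a, 0xcd, 0x27, 0xe9, 0x34, 0x0c]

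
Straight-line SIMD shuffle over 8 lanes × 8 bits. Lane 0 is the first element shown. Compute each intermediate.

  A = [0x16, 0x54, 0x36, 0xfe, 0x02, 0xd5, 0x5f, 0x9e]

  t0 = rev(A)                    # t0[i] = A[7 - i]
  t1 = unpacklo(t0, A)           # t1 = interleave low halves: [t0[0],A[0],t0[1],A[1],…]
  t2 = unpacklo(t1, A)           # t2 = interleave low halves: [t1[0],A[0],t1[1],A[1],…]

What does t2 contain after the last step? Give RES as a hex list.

RES = [0x9e, 0x16, 0x16, 0x54, 0x5f, 0x36, 0x54, 0xfe]

  t0: 9e 5f d5 02 fe 36 54 16
  t1: 9e 16 5f 54 d5 36 02 fe
  t2: 9e 16 16 54 5f 36 54 fe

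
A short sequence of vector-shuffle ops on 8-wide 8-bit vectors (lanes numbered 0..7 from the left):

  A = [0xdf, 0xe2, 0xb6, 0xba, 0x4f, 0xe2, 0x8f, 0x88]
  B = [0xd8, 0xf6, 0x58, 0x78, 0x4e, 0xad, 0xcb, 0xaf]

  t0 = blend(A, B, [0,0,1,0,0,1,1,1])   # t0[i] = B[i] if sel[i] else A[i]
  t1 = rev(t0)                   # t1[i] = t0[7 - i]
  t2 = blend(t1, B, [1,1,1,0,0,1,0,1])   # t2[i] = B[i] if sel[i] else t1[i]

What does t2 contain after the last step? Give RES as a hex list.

  t0: df e2 58 ba 4f ad cb af
  t1: af cb ad 4f ba 58 e2 df
  t2: d8 f6 58 4f ba ad e2 af

RES = [0xd8, 0xf6, 0x58, 0x4f, 0xba, 0xad, 0xe2, 0xaf]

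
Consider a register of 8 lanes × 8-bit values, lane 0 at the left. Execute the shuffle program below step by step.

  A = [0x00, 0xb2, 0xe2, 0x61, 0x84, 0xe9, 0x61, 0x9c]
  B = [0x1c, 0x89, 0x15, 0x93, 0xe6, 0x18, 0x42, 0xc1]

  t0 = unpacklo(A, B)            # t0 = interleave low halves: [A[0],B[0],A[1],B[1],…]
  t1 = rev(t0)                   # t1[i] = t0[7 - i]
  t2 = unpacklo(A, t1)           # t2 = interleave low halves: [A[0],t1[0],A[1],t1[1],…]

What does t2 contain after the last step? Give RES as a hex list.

  t0: 00 1c b2 89 e2 15 61 93
  t1: 93 61 15 e2 89 b2 1c 00
  t2: 00 93 b2 61 e2 15 61 e2

RES = [ 0x00  0x93  0xb2  0x61  0xe2  0x15  0x61  0xe2 ]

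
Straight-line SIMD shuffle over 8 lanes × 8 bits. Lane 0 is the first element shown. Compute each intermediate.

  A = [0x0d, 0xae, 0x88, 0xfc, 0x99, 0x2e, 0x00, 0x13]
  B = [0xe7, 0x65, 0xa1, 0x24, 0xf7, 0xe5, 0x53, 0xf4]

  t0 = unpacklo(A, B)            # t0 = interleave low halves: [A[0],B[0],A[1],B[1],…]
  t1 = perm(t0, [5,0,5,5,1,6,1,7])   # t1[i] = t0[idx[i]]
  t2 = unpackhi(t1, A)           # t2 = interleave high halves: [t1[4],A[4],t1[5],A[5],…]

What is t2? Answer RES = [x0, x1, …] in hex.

RES = [ 0xe7  0x99  0xfc  0x2e  0xe7  0x00  0x24  0x13 ]

t0 = [0x0d, 0xe7, 0xae, 0x65, 0x88, 0xa1, 0xfc, 0x24]
t1 = [0xa1, 0x0d, 0xa1, 0xa1, 0xe7, 0xfc, 0xe7, 0x24]
t2 = [0xe7, 0x99, 0xfc, 0x2e, 0xe7, 0x00, 0x24, 0x13]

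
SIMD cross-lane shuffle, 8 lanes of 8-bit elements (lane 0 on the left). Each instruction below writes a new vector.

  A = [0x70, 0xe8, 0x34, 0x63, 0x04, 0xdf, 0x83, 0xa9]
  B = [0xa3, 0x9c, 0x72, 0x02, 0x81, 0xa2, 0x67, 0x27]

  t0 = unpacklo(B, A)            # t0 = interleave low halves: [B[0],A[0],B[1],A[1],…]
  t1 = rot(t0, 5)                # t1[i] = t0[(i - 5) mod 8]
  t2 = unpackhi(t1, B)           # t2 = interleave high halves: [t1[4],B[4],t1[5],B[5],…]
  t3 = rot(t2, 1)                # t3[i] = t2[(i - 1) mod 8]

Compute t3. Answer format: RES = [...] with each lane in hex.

RES = [0x27, 0x63, 0x81, 0xa3, 0xa2, 0x70, 0x67, 0x9c]

t0 = [0xa3, 0x70, 0x9c, 0xe8, 0x72, 0x34, 0x02, 0x63]
t1 = [0xe8, 0x72, 0x34, 0x02, 0x63, 0xa3, 0x70, 0x9c]
t2 = [0x63, 0x81, 0xa3, 0xa2, 0x70, 0x67, 0x9c, 0x27]
t3 = [0x27, 0x63, 0x81, 0xa3, 0xa2, 0x70, 0x67, 0x9c]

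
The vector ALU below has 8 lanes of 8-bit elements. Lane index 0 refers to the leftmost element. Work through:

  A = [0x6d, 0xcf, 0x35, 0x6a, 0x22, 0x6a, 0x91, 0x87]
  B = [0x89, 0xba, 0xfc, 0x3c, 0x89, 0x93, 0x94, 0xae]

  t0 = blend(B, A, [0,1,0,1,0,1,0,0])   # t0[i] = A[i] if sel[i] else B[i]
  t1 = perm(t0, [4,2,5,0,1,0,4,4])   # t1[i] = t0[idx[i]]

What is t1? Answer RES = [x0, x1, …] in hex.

RES = [ 0x89  0xfc  0x6a  0x89  0xcf  0x89  0x89  0x89 ]

→ t0 |89|cf|fc|6a|89|6a|94|ae|
→ t1 |89|fc|6a|89|cf|89|89|89|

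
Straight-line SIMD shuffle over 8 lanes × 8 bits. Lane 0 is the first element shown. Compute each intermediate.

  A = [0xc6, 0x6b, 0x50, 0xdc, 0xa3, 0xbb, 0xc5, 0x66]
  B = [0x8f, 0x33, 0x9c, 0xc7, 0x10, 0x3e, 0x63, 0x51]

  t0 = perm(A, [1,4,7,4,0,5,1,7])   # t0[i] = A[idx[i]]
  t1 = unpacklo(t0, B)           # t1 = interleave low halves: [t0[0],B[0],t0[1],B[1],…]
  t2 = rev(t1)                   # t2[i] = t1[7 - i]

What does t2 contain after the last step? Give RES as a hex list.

RES = [0xc7, 0xa3, 0x9c, 0x66, 0x33, 0xa3, 0x8f, 0x6b]

  t0: 6b a3 66 a3 c6 bb 6b 66
  t1: 6b 8f a3 33 66 9c a3 c7
  t2: c7 a3 9c 66 33 a3 8f 6b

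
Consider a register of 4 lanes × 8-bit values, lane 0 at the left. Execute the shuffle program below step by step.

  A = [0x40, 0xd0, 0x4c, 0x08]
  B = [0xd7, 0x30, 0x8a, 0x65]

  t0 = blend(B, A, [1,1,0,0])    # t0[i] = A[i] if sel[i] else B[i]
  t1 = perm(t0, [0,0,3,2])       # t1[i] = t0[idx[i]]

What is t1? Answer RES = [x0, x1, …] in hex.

RES = [ 0x40  0x40  0x65  0x8a ]

→ t0 |40|d0|8a|65|
→ t1 |40|40|65|8a|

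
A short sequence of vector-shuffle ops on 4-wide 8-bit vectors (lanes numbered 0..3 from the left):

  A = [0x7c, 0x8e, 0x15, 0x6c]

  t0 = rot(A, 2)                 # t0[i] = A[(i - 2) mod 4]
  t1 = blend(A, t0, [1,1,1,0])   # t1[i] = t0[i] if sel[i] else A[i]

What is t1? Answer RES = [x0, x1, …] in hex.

→ t0 |15|6c|7c|8e|
→ t1 |15|6c|7c|6c|

RES = [ 0x15  0x6c  0x7c  0x6c ]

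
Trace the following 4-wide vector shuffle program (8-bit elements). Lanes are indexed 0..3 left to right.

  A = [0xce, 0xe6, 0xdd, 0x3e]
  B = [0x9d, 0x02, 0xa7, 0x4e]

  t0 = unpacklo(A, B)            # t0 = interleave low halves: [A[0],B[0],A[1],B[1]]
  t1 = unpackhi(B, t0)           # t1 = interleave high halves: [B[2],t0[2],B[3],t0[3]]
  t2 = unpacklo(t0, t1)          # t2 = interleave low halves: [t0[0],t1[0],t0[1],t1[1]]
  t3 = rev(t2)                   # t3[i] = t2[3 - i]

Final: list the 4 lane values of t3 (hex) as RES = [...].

→ t0 |ce|9d|e6|02|
→ t1 |a7|e6|4e|02|
→ t2 |ce|a7|9d|e6|
→ t3 |e6|9d|a7|ce|

RES = [ 0xe6  0x9d  0xa7  0xce ]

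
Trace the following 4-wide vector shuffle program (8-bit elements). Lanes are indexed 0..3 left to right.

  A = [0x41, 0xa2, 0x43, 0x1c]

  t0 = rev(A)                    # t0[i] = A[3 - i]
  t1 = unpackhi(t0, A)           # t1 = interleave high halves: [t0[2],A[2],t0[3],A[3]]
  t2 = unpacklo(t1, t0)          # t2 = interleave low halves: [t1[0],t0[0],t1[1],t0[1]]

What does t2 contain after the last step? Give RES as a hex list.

RES = [0xa2, 0x1c, 0x43, 0x43]

→ t0 |1c|43|a2|41|
→ t1 |a2|43|41|1c|
→ t2 |a2|1c|43|43|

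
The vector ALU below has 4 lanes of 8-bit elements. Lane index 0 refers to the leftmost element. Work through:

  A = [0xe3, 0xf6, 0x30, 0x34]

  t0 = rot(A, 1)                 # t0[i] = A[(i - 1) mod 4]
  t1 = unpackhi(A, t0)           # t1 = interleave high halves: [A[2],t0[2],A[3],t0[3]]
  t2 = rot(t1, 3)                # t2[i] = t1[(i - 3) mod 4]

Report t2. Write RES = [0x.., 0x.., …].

RES = [ 0xf6  0x34  0x30  0x30 ]

t0 = [0x34, 0xe3, 0xf6, 0x30]
t1 = [0x30, 0xf6, 0x34, 0x30]
t2 = [0xf6, 0x34, 0x30, 0x30]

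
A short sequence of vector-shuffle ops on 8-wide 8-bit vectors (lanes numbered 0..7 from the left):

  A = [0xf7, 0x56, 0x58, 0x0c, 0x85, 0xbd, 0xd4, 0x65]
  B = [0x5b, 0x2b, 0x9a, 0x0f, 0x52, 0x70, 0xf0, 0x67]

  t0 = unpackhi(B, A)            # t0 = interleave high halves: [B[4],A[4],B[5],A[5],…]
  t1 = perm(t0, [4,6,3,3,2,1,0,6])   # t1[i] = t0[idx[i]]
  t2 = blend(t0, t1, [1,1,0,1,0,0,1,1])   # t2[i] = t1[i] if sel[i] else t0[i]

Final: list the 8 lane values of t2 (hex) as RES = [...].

RES = [0xf0, 0x67, 0x70, 0xbd, 0xf0, 0xd4, 0x52, 0x67]

→ t0 |52|85|70|bd|f0|d4|67|65|
→ t1 |f0|67|bd|bd|70|85|52|67|
→ t2 |f0|67|70|bd|f0|d4|52|67|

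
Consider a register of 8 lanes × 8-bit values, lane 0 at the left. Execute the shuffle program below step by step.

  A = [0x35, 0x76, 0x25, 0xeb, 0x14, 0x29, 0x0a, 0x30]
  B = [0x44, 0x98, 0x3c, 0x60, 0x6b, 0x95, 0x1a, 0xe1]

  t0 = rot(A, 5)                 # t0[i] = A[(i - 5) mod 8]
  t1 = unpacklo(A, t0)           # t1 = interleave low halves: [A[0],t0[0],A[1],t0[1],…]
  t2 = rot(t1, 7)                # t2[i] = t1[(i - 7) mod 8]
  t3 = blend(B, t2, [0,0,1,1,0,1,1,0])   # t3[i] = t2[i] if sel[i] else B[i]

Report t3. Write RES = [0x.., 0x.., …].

  t0: eb 14 29 0a 30 35 76 25
  t1: 35 eb 76 14 25 29 eb 0a
  t2: eb 76 14 25 29 eb 0a 35
  t3: 44 98 14 25 6b eb 0a e1

RES = [ 0x44  0x98  0x14  0x25  0x6b  0xeb  0x0a  0xe1 ]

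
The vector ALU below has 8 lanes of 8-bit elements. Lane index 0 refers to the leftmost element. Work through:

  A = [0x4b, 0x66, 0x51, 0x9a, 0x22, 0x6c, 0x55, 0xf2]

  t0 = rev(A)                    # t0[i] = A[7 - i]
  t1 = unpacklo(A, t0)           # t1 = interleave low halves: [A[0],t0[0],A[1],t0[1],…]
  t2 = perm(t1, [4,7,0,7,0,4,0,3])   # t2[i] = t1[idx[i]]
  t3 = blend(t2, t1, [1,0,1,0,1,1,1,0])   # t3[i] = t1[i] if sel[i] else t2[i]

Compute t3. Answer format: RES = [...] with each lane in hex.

RES = [0x4b, 0x22, 0x66, 0x22, 0x51, 0x6c, 0x9a, 0x55]

t0 = [0xf2, 0x55, 0x6c, 0x22, 0x9a, 0x51, 0x66, 0x4b]
t1 = [0x4b, 0xf2, 0x66, 0x55, 0x51, 0x6c, 0x9a, 0x22]
t2 = [0x51, 0x22, 0x4b, 0x22, 0x4b, 0x51, 0x4b, 0x55]
t3 = [0x4b, 0x22, 0x66, 0x22, 0x51, 0x6c, 0x9a, 0x55]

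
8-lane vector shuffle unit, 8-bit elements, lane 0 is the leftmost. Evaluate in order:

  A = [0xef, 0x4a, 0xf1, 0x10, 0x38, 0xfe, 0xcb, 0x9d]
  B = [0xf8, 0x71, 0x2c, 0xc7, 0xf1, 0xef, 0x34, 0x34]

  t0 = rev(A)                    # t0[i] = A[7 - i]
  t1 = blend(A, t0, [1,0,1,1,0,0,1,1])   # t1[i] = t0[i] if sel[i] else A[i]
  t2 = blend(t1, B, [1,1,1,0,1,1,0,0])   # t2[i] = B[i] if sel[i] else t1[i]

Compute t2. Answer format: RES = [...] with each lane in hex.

→ t0 |9d|cb|fe|38|10|f1|4a|ef|
→ t1 |9d|4a|fe|38|38|fe|4a|ef|
→ t2 |f8|71|2c|38|f1|ef|4a|ef|

RES = [ 0xf8  0x71  0x2c  0x38  0xf1  0xef  0x4a  0xef ]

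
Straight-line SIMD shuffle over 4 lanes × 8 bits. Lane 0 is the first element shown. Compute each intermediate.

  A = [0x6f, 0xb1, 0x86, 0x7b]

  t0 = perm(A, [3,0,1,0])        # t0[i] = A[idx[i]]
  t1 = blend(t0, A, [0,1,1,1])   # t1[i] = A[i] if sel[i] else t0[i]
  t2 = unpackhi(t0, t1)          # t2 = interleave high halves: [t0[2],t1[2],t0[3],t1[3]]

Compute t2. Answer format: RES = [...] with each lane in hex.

  t0: 7b 6f b1 6f
  t1: 7b b1 86 7b
  t2: b1 86 6f 7b

RES = [ 0xb1  0x86  0x6f  0x7b ]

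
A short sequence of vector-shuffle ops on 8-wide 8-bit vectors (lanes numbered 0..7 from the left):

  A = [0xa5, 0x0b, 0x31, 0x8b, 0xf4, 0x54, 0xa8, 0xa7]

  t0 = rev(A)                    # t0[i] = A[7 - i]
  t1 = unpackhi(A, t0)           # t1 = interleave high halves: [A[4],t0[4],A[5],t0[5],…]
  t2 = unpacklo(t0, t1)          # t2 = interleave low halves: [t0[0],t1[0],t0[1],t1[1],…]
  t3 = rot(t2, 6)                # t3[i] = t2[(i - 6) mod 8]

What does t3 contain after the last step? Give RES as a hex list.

RES = [0xa8, 0x8b, 0x54, 0x54, 0xf4, 0x31, 0xa7, 0xf4]

→ t0 |a7|a8|54|f4|8b|31|0b|a5|
→ t1 |f4|8b|54|31|a8|0b|a7|a5|
→ t2 |a7|f4|a8|8b|54|54|f4|31|
→ t3 |a8|8b|54|54|f4|31|a7|f4|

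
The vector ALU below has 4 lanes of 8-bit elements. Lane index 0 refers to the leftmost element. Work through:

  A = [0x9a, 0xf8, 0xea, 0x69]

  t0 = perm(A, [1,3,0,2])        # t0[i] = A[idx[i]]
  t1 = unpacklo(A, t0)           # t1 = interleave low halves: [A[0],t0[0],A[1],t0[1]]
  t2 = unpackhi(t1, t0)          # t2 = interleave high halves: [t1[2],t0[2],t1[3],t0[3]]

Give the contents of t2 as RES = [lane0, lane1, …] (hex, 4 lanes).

RES = [ 0xf8  0x9a  0x69  0xea ]

→ t0 |f8|69|9a|ea|
→ t1 |9a|f8|f8|69|
→ t2 |f8|9a|69|ea|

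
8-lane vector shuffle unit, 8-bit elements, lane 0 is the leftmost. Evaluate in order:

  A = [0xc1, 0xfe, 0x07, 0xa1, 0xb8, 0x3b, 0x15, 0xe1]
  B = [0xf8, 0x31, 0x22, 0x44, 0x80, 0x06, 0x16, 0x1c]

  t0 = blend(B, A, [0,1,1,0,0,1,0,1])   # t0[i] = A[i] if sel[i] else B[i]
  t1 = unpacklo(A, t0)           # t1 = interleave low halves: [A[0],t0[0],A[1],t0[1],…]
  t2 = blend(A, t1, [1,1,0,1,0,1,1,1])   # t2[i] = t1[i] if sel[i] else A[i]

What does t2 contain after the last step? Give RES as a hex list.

RES = [0xc1, 0xf8, 0x07, 0xfe, 0xb8, 0x07, 0xa1, 0x44]

t0 = [0xf8, 0xfe, 0x07, 0x44, 0x80, 0x3b, 0x16, 0xe1]
t1 = [0xc1, 0xf8, 0xfe, 0xfe, 0x07, 0x07, 0xa1, 0x44]
t2 = [0xc1, 0xf8, 0x07, 0xfe, 0xb8, 0x07, 0xa1, 0x44]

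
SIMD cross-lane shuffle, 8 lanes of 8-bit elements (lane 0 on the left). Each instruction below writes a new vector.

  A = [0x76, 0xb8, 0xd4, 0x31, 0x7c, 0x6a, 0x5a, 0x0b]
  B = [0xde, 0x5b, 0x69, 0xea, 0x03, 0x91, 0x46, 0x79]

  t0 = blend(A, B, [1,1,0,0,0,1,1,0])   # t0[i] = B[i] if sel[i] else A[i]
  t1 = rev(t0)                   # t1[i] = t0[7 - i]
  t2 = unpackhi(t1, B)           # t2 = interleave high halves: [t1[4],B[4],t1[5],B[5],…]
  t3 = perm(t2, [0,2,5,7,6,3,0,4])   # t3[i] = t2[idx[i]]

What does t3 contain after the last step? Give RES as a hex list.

RES = [0x31, 0xd4, 0x46, 0x79, 0xde, 0x91, 0x31, 0x5b]

t0 = [0xde, 0x5b, 0xd4, 0x31, 0x7c, 0x91, 0x46, 0x0b]
t1 = [0x0b, 0x46, 0x91, 0x7c, 0x31, 0xd4, 0x5b, 0xde]
t2 = [0x31, 0x03, 0xd4, 0x91, 0x5b, 0x46, 0xde, 0x79]
t3 = [0x31, 0xd4, 0x46, 0x79, 0xde, 0x91, 0x31, 0x5b]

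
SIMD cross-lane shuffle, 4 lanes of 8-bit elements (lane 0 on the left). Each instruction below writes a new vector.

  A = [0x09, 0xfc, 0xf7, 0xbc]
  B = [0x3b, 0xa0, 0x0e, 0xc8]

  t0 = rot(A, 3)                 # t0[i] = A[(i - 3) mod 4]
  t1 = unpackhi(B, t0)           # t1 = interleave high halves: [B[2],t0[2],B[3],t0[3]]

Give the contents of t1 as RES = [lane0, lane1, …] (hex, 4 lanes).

RES = [ 0x0e  0xbc  0xc8  0x09 ]

  t0: fc f7 bc 09
  t1: 0e bc c8 09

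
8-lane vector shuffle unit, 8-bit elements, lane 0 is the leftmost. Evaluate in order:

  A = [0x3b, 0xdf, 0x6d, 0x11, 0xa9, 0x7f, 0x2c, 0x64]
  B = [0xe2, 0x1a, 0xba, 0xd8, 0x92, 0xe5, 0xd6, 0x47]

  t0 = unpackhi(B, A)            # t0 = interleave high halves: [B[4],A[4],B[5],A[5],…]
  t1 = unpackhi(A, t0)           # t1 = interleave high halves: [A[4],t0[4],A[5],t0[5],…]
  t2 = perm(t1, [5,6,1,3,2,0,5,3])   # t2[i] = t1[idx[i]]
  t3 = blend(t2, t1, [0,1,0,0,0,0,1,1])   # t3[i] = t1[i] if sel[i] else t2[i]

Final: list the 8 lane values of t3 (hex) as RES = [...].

→ t0 |92|a9|e5|7f|d6|2c|47|64|
→ t1 |a9|d6|7f|2c|2c|47|64|64|
→ t2 |47|64|d6|2c|7f|a9|47|2c|
→ t3 |47|d6|d6|2c|7f|a9|64|64|

RES = [0x47, 0xd6, 0xd6, 0x2c, 0x7f, 0xa9, 0x64, 0x64]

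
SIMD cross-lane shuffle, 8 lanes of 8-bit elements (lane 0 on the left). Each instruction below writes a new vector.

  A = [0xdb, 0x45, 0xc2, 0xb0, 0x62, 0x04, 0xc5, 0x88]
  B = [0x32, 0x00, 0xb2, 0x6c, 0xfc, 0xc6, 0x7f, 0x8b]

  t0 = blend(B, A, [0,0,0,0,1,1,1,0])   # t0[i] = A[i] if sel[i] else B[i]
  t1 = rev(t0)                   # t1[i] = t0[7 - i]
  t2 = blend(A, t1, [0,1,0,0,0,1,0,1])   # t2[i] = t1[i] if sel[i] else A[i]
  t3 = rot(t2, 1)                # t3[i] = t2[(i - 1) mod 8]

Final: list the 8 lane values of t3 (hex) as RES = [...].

RES = [ 0x32  0xdb  0xc5  0xc2  0xb0  0x62  0xb2  0xc5 ]

  t0: 32 00 b2 6c 62 04 c5 8b
  t1: 8b c5 04 62 6c b2 00 32
  t2: db c5 c2 b0 62 b2 c5 32
  t3: 32 db c5 c2 b0 62 b2 c5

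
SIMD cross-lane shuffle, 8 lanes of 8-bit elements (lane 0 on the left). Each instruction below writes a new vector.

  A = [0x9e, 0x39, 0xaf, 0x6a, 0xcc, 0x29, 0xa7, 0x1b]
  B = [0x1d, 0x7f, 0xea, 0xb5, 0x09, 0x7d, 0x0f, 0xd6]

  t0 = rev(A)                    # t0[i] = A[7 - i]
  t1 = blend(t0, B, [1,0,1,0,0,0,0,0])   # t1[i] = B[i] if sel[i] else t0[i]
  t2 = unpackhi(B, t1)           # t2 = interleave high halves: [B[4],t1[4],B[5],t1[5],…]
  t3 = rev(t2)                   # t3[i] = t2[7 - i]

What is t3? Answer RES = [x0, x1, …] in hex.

RES = [0x9e, 0xd6, 0x39, 0x0f, 0xaf, 0x7d, 0x6a, 0x09]

t0 = [0x1b, 0xa7, 0x29, 0xcc, 0x6a, 0xaf, 0x39, 0x9e]
t1 = [0x1d, 0xa7, 0xea, 0xcc, 0x6a, 0xaf, 0x39, 0x9e]
t2 = [0x09, 0x6a, 0x7d, 0xaf, 0x0f, 0x39, 0xd6, 0x9e]
t3 = [0x9e, 0xd6, 0x39, 0x0f, 0xaf, 0x7d, 0x6a, 0x09]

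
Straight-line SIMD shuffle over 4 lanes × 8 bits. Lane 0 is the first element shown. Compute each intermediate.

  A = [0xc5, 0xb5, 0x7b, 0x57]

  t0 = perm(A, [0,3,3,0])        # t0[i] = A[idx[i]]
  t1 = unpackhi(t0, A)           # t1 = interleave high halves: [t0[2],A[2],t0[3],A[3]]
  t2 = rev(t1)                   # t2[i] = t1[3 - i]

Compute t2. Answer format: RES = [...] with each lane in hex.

→ t0 |c5|57|57|c5|
→ t1 |57|7b|c5|57|
→ t2 |57|c5|7b|57|

RES = [0x57, 0xc5, 0x7b, 0x57]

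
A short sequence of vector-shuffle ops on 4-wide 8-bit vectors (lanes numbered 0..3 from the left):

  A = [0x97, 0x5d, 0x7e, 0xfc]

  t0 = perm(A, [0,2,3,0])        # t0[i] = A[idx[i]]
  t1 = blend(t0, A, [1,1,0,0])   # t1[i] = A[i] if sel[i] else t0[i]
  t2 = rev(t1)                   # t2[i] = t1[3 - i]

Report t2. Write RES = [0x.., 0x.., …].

t0 = [0x97, 0x7e, 0xfc, 0x97]
t1 = [0x97, 0x5d, 0xfc, 0x97]
t2 = [0x97, 0xfc, 0x5d, 0x97]

RES = [ 0x97  0xfc  0x5d  0x97 ]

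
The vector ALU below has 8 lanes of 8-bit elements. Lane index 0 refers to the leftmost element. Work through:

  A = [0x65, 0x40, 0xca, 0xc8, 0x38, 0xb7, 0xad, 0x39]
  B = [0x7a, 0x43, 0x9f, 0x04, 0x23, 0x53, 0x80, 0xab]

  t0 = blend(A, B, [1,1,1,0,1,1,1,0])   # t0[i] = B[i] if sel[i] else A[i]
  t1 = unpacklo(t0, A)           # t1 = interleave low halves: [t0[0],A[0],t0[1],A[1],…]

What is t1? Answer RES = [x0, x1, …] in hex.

RES = [0x7a, 0x65, 0x43, 0x40, 0x9f, 0xca, 0xc8, 0xc8]

t0 = [0x7a, 0x43, 0x9f, 0xc8, 0x23, 0x53, 0x80, 0x39]
t1 = [0x7a, 0x65, 0x43, 0x40, 0x9f, 0xca, 0xc8, 0xc8]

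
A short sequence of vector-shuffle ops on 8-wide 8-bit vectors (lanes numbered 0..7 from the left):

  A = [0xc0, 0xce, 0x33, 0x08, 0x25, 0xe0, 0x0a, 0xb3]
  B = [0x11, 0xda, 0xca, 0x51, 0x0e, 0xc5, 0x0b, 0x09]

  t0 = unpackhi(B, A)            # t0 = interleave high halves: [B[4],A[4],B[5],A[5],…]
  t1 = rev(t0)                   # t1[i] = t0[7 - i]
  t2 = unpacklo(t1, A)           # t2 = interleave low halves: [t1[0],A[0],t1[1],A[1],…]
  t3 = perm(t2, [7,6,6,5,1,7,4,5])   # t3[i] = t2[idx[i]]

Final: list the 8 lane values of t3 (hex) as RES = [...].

t0 = [0x0e, 0x25, 0xc5, 0xe0, 0x0b, 0x0a, 0x09, 0xb3]
t1 = [0xb3, 0x09, 0x0a, 0x0b, 0xe0, 0xc5, 0x25, 0x0e]
t2 = [0xb3, 0xc0, 0x09, 0xce, 0x0a, 0x33, 0x0b, 0x08]
t3 = [0x08, 0x0b, 0x0b, 0x33, 0xc0, 0x08, 0x0a, 0x33]

RES = [ 0x08  0x0b  0x0b  0x33  0xc0  0x08  0x0a  0x33 ]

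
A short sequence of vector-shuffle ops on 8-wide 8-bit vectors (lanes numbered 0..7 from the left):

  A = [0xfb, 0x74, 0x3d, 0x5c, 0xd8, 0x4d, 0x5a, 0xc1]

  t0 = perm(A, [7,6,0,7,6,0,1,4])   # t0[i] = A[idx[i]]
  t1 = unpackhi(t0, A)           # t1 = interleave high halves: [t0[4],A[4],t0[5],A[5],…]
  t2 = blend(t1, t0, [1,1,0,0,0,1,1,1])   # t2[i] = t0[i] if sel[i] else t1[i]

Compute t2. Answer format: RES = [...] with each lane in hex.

→ t0 |c1|5a|fb|c1|5a|fb|74|d8|
→ t1 |5a|d8|fb|4d|74|5a|d8|c1|
→ t2 |c1|5a|fb|4d|74|fb|74|d8|

RES = [0xc1, 0x5a, 0xfb, 0x4d, 0x74, 0xfb, 0x74, 0xd8]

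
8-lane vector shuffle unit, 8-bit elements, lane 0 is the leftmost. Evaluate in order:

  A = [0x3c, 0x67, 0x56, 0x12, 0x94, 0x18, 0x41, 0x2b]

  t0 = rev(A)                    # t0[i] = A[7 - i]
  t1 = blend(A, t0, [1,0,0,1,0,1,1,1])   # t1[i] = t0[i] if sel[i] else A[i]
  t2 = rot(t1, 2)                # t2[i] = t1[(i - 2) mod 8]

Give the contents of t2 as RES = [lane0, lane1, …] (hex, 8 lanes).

RES = [ 0x67  0x3c  0x2b  0x67  0x56  0x94  0x94  0x56 ]

t0 = [0x2b, 0x41, 0x18, 0x94, 0x12, 0x56, 0x67, 0x3c]
t1 = [0x2b, 0x67, 0x56, 0x94, 0x94, 0x56, 0x67, 0x3c]
t2 = [0x67, 0x3c, 0x2b, 0x67, 0x56, 0x94, 0x94, 0x56]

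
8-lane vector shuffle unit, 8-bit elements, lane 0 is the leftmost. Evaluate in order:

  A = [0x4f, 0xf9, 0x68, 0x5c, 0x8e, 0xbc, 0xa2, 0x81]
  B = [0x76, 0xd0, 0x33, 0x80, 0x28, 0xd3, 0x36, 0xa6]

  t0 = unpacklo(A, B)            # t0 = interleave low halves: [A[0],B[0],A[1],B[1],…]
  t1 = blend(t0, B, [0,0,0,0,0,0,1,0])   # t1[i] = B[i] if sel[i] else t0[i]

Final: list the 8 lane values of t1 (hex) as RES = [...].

t0 = [0x4f, 0x76, 0xf9, 0xd0, 0x68, 0x33, 0x5c, 0x80]
t1 = [0x4f, 0x76, 0xf9, 0xd0, 0x68, 0x33, 0x36, 0x80]

RES = [ 0x4f  0x76  0xf9  0xd0  0x68  0x33  0x36  0x80 ]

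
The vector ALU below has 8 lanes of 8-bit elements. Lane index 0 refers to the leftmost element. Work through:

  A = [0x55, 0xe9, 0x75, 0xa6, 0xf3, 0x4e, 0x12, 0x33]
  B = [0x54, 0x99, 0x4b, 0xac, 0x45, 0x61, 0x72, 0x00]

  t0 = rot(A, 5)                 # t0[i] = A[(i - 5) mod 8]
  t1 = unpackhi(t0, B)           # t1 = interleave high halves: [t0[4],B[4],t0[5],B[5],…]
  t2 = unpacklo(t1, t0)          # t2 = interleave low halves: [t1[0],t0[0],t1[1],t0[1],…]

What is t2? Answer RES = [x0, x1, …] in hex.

RES = [ 0x33  0xa6  0x45  0xf3  0x55  0x4e  0x61  0x12 ]

t0 = [0xa6, 0xf3, 0x4e, 0x12, 0x33, 0x55, 0xe9, 0x75]
t1 = [0x33, 0x45, 0x55, 0x61, 0xe9, 0x72, 0x75, 0x00]
t2 = [0x33, 0xa6, 0x45, 0xf3, 0x55, 0x4e, 0x61, 0x12]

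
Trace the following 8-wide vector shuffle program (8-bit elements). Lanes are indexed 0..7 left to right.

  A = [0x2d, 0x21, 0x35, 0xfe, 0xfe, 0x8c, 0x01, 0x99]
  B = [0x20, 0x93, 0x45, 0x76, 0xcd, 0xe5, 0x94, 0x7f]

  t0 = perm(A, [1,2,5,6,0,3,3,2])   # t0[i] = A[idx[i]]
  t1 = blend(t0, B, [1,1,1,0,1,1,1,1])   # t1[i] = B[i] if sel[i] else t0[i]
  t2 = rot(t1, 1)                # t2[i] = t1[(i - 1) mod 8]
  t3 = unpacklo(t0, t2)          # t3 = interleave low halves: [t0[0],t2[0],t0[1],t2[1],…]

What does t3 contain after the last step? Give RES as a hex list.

→ t0 |21|35|8c|01|2d|fe|fe|35|
→ t1 |20|93|45|01|cd|e5|94|7f|
→ t2 |7f|20|93|45|01|cd|e5|94|
→ t3 |21|7f|35|20|8c|93|01|45|

RES = [ 0x21  0x7f  0x35  0x20  0x8c  0x93  0x01  0x45 ]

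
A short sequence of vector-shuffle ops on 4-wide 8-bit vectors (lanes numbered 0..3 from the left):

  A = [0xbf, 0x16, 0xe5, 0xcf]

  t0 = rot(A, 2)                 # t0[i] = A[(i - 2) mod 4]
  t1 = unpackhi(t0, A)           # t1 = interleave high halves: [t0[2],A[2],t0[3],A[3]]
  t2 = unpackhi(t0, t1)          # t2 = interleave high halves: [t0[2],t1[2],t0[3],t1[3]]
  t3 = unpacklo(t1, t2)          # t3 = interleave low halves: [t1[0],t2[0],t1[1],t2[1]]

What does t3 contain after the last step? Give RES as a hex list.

t0 = [0xe5, 0xcf, 0xbf, 0x16]
t1 = [0xbf, 0xe5, 0x16, 0xcf]
t2 = [0xbf, 0x16, 0x16, 0xcf]
t3 = [0xbf, 0xbf, 0xe5, 0x16]

RES = [0xbf, 0xbf, 0xe5, 0x16]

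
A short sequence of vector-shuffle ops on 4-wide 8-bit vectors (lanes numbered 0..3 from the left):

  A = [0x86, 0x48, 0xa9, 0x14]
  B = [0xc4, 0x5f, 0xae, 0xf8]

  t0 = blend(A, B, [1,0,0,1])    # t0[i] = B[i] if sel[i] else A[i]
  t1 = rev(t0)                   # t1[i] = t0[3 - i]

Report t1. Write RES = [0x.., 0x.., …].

  t0: c4 48 a9 f8
  t1: f8 a9 48 c4

RES = [0xf8, 0xa9, 0x48, 0xc4]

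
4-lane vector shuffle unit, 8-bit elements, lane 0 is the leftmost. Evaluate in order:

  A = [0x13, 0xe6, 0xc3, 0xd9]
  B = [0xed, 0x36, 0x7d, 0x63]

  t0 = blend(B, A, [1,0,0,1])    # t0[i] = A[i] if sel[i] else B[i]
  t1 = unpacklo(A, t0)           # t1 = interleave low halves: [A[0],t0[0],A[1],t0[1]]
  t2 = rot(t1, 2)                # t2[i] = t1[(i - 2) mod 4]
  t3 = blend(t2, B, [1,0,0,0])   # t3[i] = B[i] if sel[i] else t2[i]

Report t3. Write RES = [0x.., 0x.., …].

RES = [ 0xed  0x36  0x13  0x13 ]

  t0: 13 36 7d d9
  t1: 13 13 e6 36
  t2: e6 36 13 13
  t3: ed 36 13 13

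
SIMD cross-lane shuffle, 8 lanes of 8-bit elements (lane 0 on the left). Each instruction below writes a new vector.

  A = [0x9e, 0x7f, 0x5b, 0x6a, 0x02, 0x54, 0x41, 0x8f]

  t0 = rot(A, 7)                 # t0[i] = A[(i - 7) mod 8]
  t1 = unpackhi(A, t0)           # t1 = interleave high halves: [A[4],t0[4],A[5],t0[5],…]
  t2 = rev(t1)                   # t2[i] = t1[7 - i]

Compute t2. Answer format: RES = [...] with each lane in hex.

RES = [ 0x9e  0x8f  0x8f  0x41  0x41  0x54  0x54  0x02 ]

  t0: 7f 5b 6a 02 54 41 8f 9e
  t1: 02 54 54 41 41 8f 8f 9e
  t2: 9e 8f 8f 41 41 54 54 02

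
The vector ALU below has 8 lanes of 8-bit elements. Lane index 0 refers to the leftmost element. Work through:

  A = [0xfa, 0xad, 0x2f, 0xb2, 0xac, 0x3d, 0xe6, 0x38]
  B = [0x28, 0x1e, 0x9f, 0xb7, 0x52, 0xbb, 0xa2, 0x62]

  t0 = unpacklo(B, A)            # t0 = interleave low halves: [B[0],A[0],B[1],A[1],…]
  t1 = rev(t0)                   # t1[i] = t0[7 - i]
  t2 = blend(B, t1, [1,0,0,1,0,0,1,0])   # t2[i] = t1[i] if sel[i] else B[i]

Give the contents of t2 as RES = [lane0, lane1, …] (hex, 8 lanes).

  t0: 28 fa 1e ad 9f 2f b7 b2
  t1: b2 b7 2f 9f ad 1e fa 28
  t2: b2 1e 9f 9f 52 bb fa 62

RES = [0xb2, 0x1e, 0x9f, 0x9f, 0x52, 0xbb, 0xfa, 0x62]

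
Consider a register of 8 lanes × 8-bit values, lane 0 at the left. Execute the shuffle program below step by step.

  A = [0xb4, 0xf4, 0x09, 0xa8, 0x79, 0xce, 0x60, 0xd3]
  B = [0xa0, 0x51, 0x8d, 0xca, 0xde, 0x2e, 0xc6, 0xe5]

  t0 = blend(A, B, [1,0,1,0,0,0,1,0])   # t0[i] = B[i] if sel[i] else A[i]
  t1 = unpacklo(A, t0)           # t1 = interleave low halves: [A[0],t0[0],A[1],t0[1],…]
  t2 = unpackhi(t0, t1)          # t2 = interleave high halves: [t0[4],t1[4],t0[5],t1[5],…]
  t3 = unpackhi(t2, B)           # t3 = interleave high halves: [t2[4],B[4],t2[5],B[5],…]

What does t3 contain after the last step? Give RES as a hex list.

t0 = [0xa0, 0xf4, 0x8d, 0xa8, 0x79, 0xce, 0xc6, 0xd3]
t1 = [0xb4, 0xa0, 0xf4, 0xf4, 0x09, 0x8d, 0xa8, 0xa8]
t2 = [0x79, 0x09, 0xce, 0x8d, 0xc6, 0xa8, 0xd3, 0xa8]
t3 = [0xc6, 0xde, 0xa8, 0x2e, 0xd3, 0xc6, 0xa8, 0xe5]

RES = [0xc6, 0xde, 0xa8, 0x2e, 0xd3, 0xc6, 0xa8, 0xe5]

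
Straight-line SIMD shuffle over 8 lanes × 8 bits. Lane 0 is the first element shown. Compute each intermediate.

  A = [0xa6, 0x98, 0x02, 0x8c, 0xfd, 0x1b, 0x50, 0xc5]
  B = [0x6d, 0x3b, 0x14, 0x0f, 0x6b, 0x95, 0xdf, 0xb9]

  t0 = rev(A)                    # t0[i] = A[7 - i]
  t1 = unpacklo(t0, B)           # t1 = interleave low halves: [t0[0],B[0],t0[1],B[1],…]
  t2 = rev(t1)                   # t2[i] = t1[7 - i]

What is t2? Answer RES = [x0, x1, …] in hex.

  t0: c5 50 1b fd 8c 02 98 a6
  t1: c5 6d 50 3b 1b 14 fd 0f
  t2: 0f fd 14 1b 3b 50 6d c5

RES = [ 0x0f  0xfd  0x14  0x1b  0x3b  0x50  0x6d  0xc5 ]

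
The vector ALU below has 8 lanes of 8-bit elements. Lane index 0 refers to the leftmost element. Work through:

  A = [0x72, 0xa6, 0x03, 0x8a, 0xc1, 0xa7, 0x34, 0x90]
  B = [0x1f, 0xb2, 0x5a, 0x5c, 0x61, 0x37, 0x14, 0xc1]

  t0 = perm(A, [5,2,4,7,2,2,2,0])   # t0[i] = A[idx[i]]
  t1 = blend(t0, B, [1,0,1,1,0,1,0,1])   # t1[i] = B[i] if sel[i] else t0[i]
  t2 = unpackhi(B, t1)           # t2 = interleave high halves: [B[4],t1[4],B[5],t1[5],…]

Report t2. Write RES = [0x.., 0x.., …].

RES = [ 0x61  0x03  0x37  0x37  0x14  0x03  0xc1  0xc1 ]

t0 = [0xa7, 0x03, 0xc1, 0x90, 0x03, 0x03, 0x03, 0x72]
t1 = [0x1f, 0x03, 0x5a, 0x5c, 0x03, 0x37, 0x03, 0xc1]
t2 = [0x61, 0x03, 0x37, 0x37, 0x14, 0x03, 0xc1, 0xc1]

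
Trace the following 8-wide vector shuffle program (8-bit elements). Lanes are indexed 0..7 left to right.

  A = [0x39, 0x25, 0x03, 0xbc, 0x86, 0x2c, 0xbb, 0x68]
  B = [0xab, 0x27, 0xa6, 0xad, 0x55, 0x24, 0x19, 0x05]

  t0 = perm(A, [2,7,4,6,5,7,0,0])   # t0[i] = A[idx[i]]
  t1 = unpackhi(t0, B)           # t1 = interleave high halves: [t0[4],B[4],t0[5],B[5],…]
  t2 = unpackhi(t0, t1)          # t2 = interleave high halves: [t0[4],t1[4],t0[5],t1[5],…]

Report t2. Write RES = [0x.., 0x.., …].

  t0: 03 68 86 bb 2c 68 39 39
  t1: 2c 55 68 24 39 19 39 05
  t2: 2c 39 68 19 39 39 39 05

RES = [ 0x2c  0x39  0x68  0x19  0x39  0x39  0x39  0x05 ]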